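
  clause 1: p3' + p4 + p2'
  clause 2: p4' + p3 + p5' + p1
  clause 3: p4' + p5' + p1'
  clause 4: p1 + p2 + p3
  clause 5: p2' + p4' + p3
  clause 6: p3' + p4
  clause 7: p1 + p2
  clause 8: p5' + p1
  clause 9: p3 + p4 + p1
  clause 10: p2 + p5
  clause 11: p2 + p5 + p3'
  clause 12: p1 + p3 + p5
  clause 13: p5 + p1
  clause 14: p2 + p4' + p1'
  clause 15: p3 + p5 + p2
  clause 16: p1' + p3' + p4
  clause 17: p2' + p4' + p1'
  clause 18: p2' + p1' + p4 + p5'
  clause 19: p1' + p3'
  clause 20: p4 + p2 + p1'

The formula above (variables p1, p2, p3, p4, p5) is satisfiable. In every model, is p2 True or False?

Suppose p2 = 0.
From the singleton clause (p1), p1 = 1.
From the singleton clause (p5), p5 = 1.
From the singleton clause (p4'), p4 = 0.
That conflicts with the unit clause (p4).
So every satisfying assignment has p2 = True.

True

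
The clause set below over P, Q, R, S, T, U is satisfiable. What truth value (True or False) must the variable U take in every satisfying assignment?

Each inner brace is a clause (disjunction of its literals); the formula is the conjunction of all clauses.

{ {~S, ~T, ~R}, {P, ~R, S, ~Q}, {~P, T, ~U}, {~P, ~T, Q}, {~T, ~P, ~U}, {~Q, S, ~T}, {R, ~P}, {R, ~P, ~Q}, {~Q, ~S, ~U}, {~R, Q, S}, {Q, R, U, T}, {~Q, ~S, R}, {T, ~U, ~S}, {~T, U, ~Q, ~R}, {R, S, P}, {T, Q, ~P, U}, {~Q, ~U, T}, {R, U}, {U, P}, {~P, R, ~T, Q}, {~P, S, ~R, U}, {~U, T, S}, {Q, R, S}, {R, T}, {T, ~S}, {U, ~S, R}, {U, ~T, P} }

True

Suppose U = 0.
(R) alone gives R = 1.
(P) alone gives P = 1.
(S) alone gives S = 1.
(~T) alone gives T = 0.
Now (T) is unsatisfied and unit — conflict.
So every satisfying assignment has U = True.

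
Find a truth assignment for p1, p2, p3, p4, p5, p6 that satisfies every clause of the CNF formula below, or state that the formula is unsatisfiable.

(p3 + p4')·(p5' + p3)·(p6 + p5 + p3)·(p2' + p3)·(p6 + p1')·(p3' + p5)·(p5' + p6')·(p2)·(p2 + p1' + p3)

p1: 0, p2: 1, p3: 1, p4: 0, p5: 1, p6: 0

Unit clause (p2) forces p2 = 1.
Unit clause (p3) forces p3 = 1.
Unit clause (p5) forces p5 = 1.
Unit clause (p6') forces p6 = 0.
Unit clause (p1') forces p1 = 0.
Every clause is now satisfied; p4 is unconstrained.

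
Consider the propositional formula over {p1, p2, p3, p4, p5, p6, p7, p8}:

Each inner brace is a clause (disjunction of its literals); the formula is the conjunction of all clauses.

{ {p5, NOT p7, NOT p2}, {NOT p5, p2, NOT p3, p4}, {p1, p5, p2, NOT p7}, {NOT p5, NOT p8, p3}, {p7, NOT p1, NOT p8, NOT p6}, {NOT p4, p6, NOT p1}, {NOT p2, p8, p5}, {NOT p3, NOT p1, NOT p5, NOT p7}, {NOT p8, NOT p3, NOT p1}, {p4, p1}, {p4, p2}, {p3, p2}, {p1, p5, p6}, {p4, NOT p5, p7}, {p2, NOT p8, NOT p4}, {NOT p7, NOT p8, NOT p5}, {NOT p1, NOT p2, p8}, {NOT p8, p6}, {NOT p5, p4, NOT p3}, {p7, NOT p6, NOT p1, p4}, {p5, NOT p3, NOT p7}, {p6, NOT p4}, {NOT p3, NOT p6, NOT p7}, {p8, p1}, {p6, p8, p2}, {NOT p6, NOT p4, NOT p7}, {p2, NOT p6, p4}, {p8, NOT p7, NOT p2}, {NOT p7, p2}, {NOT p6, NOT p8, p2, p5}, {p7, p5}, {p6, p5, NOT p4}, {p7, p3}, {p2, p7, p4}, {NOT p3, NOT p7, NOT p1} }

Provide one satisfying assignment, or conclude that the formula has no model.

p1=false; p2=true; p3=true; p4=true; p5=true; p6=true; p7=false; p8=true

Suppose p4 = true.
From the singleton clause (p6), p6 = true.
From the singleton clause (NOT p7), p7 = false.
From the singleton clause (p5), p5 = true.
From the singleton clause (p3), p3 = true.
Suppose p1 = false.
From the singleton clause (p8), p8 = true.
From the singleton clause (p2), p2 = true.
Every clause now holds.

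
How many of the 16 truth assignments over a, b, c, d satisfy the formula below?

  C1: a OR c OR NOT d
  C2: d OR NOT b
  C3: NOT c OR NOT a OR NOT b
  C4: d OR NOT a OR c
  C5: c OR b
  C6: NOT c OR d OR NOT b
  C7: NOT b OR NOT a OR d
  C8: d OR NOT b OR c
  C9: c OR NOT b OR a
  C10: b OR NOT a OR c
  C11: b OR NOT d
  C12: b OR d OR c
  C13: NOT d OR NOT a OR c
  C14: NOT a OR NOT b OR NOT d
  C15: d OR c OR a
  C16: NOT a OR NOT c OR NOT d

There are 2^4 = 16 truth assignments over (a, b, c, d).
Check each against the 16 clauses (columns in the order a, b, c, d):
  F F F F  ✗ fails (c OR b)
  F F F T  ✗ fails (a OR c OR NOT d)
  F F T F  ✓ satisfies all
  F F T T  ✗ fails (b OR NOT d)
  F T F F  ✗ fails (d OR NOT b)
  F T F T  ✗ fails (a OR c OR NOT d)
  F T T F  ✗ fails (d OR NOT b)
  F T T T  ✓ satisfies all
  T F F F  ✗ fails (d OR NOT a OR c)
  T F F T  ✗ fails (c OR b)
  T F T F  ✓ satisfies all
  T F T T  ✗ fails (b OR NOT d)
  T T F F  ✗ fails (d OR NOT b)
  T T F T  ✗ fails (NOT d OR NOT a OR c)
  T T T F  ✗ fails (d OR NOT b)
  T T T T  ✗ fails (NOT c OR NOT a OR NOT b)
3 of the 16 rows are models.

3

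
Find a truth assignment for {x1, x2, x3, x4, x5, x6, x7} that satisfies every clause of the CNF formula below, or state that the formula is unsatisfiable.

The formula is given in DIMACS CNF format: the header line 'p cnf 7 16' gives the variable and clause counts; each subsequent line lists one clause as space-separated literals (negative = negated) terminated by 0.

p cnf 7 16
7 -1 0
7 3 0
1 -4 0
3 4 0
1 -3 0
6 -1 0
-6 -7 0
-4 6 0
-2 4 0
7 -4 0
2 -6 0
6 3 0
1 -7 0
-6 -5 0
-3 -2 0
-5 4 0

Suppose x7 = True.
Unit clause (¬x6) forces x6 = False.
Unit clause (¬x1) forces x1 = False.
Now (x1) is unsatisfied and unit — conflict.
Undo x7 and try x7 = False.
Unit clause (¬x1) forces x1 = False.
Unit clause (x3) forces x3 = True.
Now (¬x3) is unsatisfied and unit — conflict.
Both values of x7 lead to a conflict.

UNSATISFIABLE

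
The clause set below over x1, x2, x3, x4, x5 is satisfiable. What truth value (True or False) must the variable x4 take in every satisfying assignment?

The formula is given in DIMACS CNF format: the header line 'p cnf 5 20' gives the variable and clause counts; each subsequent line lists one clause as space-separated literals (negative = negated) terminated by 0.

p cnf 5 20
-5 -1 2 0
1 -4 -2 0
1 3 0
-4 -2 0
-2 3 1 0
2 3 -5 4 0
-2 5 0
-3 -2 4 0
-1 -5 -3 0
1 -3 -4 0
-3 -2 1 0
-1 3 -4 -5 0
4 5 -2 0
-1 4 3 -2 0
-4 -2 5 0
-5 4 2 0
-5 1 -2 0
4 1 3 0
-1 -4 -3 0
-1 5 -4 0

False

Suppose x4 = True.
The clause (¬x2) is unit, so x2 = False.
Branch on x5: set x5 = False.
The clause (¬x1) is unit, so x1 = False.
The clause (x3) is unit, so x3 = True.
That conflicts with the unit clause (¬x3).
So x5 must be the other value — set x5 = True.
The clause (¬x1) is unit, so x1 = False.
The clause (x3) is unit, so x3 = True.
That conflicts with the unit clause (¬x3).
Neither x5 = True nor x5 = False works.
So every satisfying assignment has x4 = False.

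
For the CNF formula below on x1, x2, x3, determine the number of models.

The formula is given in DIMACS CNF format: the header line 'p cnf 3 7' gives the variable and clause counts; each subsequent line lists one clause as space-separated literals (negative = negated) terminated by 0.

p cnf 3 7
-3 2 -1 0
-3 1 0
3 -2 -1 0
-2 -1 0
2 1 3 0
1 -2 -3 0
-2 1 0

1

There are 2^3 = 8 truth assignments over (x1, x2, x3).
Check each against the 7 clauses (columns in the order x1, x2, x3):
  F F F  ✗ fails (x2 ∨ x1 ∨ x3)
  F F T  ✗ fails (¬x3 ∨ x1)
  F T F  ✗ fails (¬x2 ∨ x1)
  F T T  ✗ fails (¬x3 ∨ x1)
  T F F  ✓ satisfies all
  T F T  ✗ fails (¬x3 ∨ x2 ∨ ¬x1)
  T T F  ✗ fails (x3 ∨ ¬x2 ∨ ¬x1)
  T T T  ✗ fails (¬x2 ∨ ¬x1)
1 of the 8 rows is a model.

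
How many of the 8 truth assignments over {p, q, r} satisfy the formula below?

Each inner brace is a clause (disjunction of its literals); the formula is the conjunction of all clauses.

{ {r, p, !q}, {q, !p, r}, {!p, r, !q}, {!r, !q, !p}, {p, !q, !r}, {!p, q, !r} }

There are 2^3 = 8 truth assignments over (p, q, r).
Split on p. With p = true, the clauses containing p are satisfied and !p drops from the rest; 0 of the 2^2 = 4 assignments to the other variables satisfy what remains.
With p = false, by the same count on the reduced clause set, 2 assignments work.
Total: 0 + 2 = 2.

2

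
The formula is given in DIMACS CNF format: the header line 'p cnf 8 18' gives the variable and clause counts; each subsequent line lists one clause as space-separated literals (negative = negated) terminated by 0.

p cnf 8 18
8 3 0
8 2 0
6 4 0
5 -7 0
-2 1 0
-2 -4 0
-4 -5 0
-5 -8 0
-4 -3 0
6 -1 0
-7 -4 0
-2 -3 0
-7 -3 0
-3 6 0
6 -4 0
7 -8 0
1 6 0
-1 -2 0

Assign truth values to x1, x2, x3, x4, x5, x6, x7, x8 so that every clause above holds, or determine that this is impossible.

Branch on x8: set x8 = True.
From the singleton clause (¬x5), x5 = False.
From the singleton clause (¬x7), x7 = False.
That conflicts with the unit clause (x7).
Backtrack on x8: now try x8 = False.
From the singleton clause (x3), x3 = True.
From the singleton clause (x2), x2 = True.
That conflicts with the unit clause (¬x2).
Neither x8 = True nor x8 = False works.

UNSATISFIABLE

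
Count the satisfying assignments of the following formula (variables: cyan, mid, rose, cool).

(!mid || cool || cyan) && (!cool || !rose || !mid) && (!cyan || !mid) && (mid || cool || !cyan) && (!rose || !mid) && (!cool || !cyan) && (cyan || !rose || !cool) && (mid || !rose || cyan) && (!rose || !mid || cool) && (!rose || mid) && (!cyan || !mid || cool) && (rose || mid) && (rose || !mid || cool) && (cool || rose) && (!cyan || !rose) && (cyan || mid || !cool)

1

There are 2^4 = 16 truth assignments over (cyan, mid, rose, cool).
Check each against the 16 clauses (columns in the order cyan, mid, rose, cool):
  F F F F  ✗ fails (rose || mid)
  F F F T  ✗ fails (rose || mid)
  F F T F  ✗ fails (mid || !rose || cyan)
  F F T T  ✗ fails (cyan || !rose || !cool)
  F T F F  ✗ fails (!mid || cool || cyan)
  F T F T  ✓ satisfies all
  F T T F  ✗ fails (!mid || cool || cyan)
  F T T T  ✗ fails (!cool || !rose || !mid)
  T F F F  ✗ fails (mid || cool || !cyan)
  T F F T  ✗ fails (!cool || !cyan)
  T F T F  ✗ fails (mid || cool || !cyan)
  T F T T  ✗ fails (!cool || !cyan)
  T T F F  ✗ fails (!cyan || !mid)
  T T F T  ✗ fails (!cyan || !mid)
  T T T F  ✗ fails (!cyan || !mid)
  T T T T  ✗ fails (!cool || !rose || !mid)
1 of the 16 rows is a model.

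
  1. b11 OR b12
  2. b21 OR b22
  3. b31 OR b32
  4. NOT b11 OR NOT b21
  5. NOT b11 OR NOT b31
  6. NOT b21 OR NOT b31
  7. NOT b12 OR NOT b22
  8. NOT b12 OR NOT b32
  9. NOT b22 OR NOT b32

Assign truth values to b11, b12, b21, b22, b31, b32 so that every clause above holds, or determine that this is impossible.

UNSATISFIABLE

Suppose b11 = true.
(NOT b21) alone gives b21 = false.
(b22) alone gives b22 = true.
(NOT b31) alone gives b31 = false.
(b32) alone gives b32 = true.
But (NOT b32) is also a unit clause — contradiction.
Backtrack on b11: now try b11 = false.
(b12) alone gives b12 = true.
(NOT b22) alone gives b22 = false.
(b21) alone gives b21 = true.
(NOT b31) alone gives b31 = false.
(b32) alone gives b32 = true.
But (NOT b32) is also a unit clause — contradiction.
Neither b11 = true nor b11 = false works.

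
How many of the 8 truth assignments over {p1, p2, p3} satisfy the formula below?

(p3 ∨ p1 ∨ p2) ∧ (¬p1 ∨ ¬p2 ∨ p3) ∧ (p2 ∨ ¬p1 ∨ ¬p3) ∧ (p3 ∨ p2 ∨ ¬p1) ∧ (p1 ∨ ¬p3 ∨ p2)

3

There are 2^3 = 8 truth assignments over (p1, p2, p3).
Check each against the 5 clauses (columns in the order p1, p2, p3):
  F F F  ✗ fails (p3 ∨ p1 ∨ p2)
  F F T  ✗ fails (p1 ∨ ¬p3 ∨ p2)
  F T F  ✓ satisfies all
  F T T  ✓ satisfies all
  T F F  ✗ fails (p3 ∨ p2 ∨ ¬p1)
  T F T  ✗ fails (p2 ∨ ¬p1 ∨ ¬p3)
  T T F  ✗ fails (¬p1 ∨ ¬p2 ∨ p3)
  T T T  ✓ satisfies all
3 of the 8 rows are models.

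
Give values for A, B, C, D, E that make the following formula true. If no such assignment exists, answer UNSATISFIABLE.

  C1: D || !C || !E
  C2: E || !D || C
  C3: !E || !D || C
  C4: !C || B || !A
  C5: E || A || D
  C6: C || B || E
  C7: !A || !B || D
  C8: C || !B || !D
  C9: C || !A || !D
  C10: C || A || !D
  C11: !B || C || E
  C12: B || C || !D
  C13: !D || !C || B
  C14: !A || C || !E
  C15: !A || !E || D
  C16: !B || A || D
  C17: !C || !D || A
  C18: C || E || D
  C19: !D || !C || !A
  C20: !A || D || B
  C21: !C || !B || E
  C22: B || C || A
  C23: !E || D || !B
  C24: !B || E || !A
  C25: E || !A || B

Suppose D = true.
Suppose E = true.
From the singleton clause (C), C = true.
From the singleton clause (B), B = true.
From the singleton clause (A), A = true.
But (!A) is also a unit clause — contradiction.
That branch fails; take E = false instead.
From the singleton clause (C), C = true.
From the singleton clause (B), B = true.
But (!B) is also a unit clause — contradiction.
Neither E = true nor E = false works.
That branch fails; take D = false instead.
Suppose C = false.
From the singleton clause (E), E = true.
From the singleton clause (!A), A = false.
From the singleton clause (!B), B = false.
But (B) is also a unit clause — contradiction.
That branch fails; take C = true instead.
From the singleton clause (!E), E = false.
From the singleton clause (A), A = true.
From the singleton clause (B), B = true.
But (!B) is also a unit clause — contradiction.
Neither C = true nor C = false works.
Neither D = true nor D = false works.

UNSATISFIABLE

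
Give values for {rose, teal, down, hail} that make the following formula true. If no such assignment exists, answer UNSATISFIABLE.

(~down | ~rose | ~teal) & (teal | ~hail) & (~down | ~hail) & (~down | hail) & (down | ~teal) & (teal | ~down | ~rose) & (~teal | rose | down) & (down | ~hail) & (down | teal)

Try teal = 1.
The clause (down) is unit, so down = 1.
The clause (~rose) is unit, so rose = 0.
The clause (~hail) is unit, so hail = 0.
That conflicts with the unit clause (hail).
That branch fails; take teal = 0 instead.
The clause (~hail) is unit, so hail = 0.
The clause (~down) is unit, so down = 0.
That conflicts with the unit clause (down).
Either choice for teal ends in contradiction.

UNSATISFIABLE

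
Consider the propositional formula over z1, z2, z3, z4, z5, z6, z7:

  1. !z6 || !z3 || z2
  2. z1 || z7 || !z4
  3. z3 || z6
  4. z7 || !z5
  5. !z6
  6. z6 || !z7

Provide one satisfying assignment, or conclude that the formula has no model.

z1: true, z2: true, z3: true, z4: false, z5: false, z6: false, z7: false

(!z6) alone gives z6 = false.
(z3) alone gives z3 = true.
(!z7) alone gives z7 = false.
(!z5) alone gives z5 = false.
Try z1 = true.
Every clause is now satisfied; z2, z4 are unconstrained.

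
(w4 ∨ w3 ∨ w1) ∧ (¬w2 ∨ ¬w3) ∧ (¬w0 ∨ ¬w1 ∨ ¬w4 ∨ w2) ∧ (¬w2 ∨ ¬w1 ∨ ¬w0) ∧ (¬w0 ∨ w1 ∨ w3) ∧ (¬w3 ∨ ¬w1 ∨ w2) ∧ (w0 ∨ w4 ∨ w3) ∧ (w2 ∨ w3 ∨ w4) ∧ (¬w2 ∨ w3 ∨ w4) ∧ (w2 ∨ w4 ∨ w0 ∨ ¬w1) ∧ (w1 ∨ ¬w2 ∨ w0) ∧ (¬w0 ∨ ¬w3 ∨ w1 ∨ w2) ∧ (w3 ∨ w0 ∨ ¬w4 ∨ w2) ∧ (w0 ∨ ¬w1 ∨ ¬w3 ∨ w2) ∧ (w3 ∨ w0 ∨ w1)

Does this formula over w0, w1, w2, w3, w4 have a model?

Yes

Branch on w2: set w2 = False.
Branch on w3: set w3 = True.
Unit clause (¬w1) forces w1 = False.
Unit clause (¬w0) forces w0 = False.
All clauses hold; w4 can take either value.
A satisfying assignment: w0=False, w1=False, w2=False, w3=True, w4=True.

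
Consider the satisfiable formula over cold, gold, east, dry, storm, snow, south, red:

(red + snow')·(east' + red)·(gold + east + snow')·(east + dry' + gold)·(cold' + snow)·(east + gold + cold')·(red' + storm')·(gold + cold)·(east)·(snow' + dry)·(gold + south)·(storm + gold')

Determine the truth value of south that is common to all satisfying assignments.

True

Suppose south = 0.
From the singleton clause (east), east = 1.
From the singleton clause (red), red = 1.
From the singleton clause (storm'), storm = 0.
From the singleton clause (gold), gold = 1.
That conflicts with the unit clause (gold').
So every satisfying assignment has south = True.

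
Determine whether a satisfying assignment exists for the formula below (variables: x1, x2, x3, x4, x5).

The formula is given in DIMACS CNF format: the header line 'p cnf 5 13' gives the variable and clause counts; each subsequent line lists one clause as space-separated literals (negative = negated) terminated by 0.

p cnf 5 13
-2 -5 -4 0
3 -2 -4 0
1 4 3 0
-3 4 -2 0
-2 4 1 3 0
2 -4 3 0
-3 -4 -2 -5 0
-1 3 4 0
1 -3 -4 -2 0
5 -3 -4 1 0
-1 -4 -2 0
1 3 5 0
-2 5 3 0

Yes

Try x2 = False.
Try x4 = False.
Try x1 = True.
(x3) alone gives x3 = True.
All clauses hold; x5 can take either value.
A satisfying assignment: x1 ↦ True, x2 ↦ False, x3 ↦ True, x4 ↦ False, x5 ↦ False.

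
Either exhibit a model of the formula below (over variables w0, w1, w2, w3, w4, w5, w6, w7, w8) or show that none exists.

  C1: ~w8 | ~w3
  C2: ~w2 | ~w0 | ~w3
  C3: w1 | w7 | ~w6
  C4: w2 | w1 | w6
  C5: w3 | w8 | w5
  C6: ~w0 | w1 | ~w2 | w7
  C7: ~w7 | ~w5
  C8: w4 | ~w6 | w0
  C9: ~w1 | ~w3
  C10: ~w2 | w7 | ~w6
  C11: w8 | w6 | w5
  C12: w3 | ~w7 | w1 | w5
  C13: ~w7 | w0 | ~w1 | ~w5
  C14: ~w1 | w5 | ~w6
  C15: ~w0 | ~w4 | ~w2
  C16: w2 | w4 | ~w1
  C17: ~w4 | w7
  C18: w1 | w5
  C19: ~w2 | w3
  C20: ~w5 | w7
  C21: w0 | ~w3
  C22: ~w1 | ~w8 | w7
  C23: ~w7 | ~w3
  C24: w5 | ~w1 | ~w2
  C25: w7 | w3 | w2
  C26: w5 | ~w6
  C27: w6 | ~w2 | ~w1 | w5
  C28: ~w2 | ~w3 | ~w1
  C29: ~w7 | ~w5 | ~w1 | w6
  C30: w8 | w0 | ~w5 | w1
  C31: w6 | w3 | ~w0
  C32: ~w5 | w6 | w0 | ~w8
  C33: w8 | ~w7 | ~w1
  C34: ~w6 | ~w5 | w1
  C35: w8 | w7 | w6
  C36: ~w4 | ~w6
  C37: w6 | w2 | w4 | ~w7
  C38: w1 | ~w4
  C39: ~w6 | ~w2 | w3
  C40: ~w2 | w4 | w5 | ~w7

Suppose w8 = 1.
(~w3) alone gives w3 = 0.
(~w2) alone gives w2 = 0.
(w7) alone gives w7 = 1.
(~w5) alone gives w5 = 0.
(w1) alone gives w1 = 1.
(~w6) alone gives w6 = 0.
(w4) alone gives w4 = 1.
(~w0) alone gives w0 = 0.
This assignment satisfies each clause.

w0=0,  w1=1,  w2=0,  w3=0,  w4=1,  w5=0,  w6=0,  w7=1,  w8=1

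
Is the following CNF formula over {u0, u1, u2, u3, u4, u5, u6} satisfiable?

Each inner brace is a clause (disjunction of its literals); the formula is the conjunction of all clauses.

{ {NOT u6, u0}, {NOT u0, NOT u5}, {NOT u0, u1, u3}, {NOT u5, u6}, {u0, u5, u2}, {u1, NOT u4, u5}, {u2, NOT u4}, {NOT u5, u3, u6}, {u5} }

No, unsatisfiable

Unit clause (u5) forces u5 = true.
Unit clause (NOT u0) forces u0 = false.
Unit clause (NOT u6) forces u6 = false.
Now (u6) is unsatisfied and unit — conflict.
No assignment satisfies every clause.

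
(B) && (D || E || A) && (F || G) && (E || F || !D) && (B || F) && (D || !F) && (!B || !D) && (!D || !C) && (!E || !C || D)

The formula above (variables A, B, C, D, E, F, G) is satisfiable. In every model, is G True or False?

True

Suppose G = false.
Unit clause (B) forces B = true.
Unit clause (F) forces F = true.
Unit clause (D) forces D = true.
Now (!D) is unsatisfied and unit — conflict.
So every satisfying assignment has G = True.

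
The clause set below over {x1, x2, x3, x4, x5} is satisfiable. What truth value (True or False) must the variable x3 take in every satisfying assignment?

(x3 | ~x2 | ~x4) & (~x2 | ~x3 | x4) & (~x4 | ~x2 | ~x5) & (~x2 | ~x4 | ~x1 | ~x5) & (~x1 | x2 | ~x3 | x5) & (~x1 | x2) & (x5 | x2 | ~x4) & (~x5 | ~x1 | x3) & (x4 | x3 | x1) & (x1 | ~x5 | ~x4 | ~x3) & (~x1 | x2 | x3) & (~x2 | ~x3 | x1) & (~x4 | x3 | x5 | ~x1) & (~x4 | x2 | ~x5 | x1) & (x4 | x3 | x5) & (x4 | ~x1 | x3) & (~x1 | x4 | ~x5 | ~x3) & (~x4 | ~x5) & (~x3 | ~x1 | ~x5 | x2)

True

Suppose x3 = 0.
Suppose x2 = 0.
From the singleton clause (~x1), x1 = 0.
From the singleton clause (x4), x4 = 1.
From the singleton clause (x5), x5 = 1.
But (~x5) is also a unit clause — contradiction.
Undo x2 and try x2 = 1.
From the singleton clause (~x4), x4 = 0.
From the singleton clause (x1), x1 = 1.
But (~x1) is also a unit clause — contradiction.
Both values of x2 lead to a conflict.
So every satisfying assignment has x3 = True.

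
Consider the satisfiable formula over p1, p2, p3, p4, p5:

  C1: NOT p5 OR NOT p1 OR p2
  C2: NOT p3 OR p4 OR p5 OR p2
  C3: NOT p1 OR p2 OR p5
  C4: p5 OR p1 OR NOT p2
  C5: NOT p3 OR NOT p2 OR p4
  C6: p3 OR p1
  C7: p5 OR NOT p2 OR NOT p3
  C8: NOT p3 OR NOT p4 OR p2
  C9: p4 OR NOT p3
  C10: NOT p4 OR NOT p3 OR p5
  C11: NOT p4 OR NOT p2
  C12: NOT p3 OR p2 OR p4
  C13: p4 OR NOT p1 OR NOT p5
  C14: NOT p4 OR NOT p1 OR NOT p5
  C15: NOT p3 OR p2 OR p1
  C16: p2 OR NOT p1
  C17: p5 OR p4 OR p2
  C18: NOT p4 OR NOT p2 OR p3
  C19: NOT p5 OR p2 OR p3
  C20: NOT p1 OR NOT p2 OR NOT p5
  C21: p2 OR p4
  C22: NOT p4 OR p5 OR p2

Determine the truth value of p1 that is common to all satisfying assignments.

Suppose p1 = false.
The clause (p3) is unit, so p3 = true.
The clause (p4) is unit, so p4 = true.
The clause (p2) is unit, so p2 = true.
Now (NOT p2) is unsatisfied and unit — conflict.
So every satisfying assignment has p1 = True.

True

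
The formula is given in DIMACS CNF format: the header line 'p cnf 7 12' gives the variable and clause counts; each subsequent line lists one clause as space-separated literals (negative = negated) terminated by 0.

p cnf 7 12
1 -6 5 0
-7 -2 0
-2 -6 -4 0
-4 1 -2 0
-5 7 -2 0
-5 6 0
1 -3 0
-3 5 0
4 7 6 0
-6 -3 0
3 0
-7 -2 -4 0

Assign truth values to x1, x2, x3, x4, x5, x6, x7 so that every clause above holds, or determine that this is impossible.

UNSATISFIABLE

(x3) alone gives x3 = True.
(x1) alone gives x1 = True.
(x5) alone gives x5 = True.
(x6) alone gives x6 = True.
Now (¬x6) is unsatisfied and unit — conflict.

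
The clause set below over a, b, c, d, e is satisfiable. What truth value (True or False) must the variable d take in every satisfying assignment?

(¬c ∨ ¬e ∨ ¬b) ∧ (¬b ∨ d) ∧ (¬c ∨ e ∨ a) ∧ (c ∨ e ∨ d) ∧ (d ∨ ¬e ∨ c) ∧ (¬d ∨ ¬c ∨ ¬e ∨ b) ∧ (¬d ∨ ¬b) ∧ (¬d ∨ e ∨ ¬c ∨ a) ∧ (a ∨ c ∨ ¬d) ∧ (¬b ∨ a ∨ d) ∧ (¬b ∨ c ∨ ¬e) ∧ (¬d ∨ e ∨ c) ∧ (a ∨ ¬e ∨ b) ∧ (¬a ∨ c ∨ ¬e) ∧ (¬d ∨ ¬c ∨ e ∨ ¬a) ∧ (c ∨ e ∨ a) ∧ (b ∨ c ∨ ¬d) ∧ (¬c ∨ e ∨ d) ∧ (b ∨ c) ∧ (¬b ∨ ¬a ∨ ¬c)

False

Suppose d = True.
Unit clause (¬b) forces b = False.
Unit clause (c) forces c = True.
Unit clause (¬e) forces e = False.
Unit clause (a) forces a = True.
Now (¬a) is unsatisfied and unit — conflict.
So every satisfying assignment has d = False.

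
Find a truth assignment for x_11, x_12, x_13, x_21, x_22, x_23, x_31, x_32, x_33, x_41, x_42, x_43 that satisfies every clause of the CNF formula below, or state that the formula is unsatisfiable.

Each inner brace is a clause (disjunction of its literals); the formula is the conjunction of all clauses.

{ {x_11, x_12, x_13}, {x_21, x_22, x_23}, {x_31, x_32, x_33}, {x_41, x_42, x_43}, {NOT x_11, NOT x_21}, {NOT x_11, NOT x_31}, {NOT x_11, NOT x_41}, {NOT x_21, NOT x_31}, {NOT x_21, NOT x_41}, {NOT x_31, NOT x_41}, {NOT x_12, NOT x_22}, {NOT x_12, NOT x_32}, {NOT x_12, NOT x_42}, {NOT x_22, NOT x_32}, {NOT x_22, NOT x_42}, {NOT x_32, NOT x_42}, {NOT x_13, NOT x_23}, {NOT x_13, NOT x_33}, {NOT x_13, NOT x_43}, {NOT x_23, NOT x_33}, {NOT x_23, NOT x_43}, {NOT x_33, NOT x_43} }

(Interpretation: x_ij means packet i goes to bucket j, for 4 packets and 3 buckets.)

UNSATISFIABLE

Try x_11 = false.
Try x_12 = true.
From the singleton clause (NOT x_22), x_22 = false.
From the singleton clause (NOT x_32), x_32 = false.
From the singleton clause (NOT x_42), x_42 = false.
Try x_21 = true.
From the singleton clause (NOT x_31), x_31 = false.
From the singleton clause (x_33), x_33 = true.
From the singleton clause (NOT x_41), x_41 = false.
From the singleton clause (x_43), x_43 = true.
Now (NOT x_43) is unsatisfied and unit — conflict.
Backtrack on x_21: now try x_21 = false.
From the singleton clause (x_23), x_23 = true.
From the singleton clause (NOT x_13), x_13 = false.
From the singleton clause (NOT x_33), x_33 = false.
From the singleton clause (x_31), x_31 = true.
From the singleton clause (NOT x_41), x_41 = false.
From the singleton clause (x_43), x_43 = true.
Now (NOT x_43) is unsatisfied and unit — conflict.
Both values of x_21 lead to a conflict.
Backtrack on x_12: now try x_12 = false.
From the singleton clause (x_13), x_13 = true.
From the singleton clause (NOT x_23), x_23 = false.
From the singleton clause (NOT x_33), x_33 = false.
From the singleton clause (NOT x_43), x_43 = false.
Try x_21 = true.
From the singleton clause (NOT x_31), x_31 = false.
From the singleton clause (x_32), x_32 = true.
From the singleton clause (NOT x_41), x_41 = false.
From the singleton clause (x_42), x_42 = true.
Now (NOT x_42) is unsatisfied and unit — conflict.
Backtrack on x_21: now try x_21 = false.
From the singleton clause (x_22), x_22 = true.
From the singleton clause (NOT x_32), x_32 = false.
From the singleton clause (x_31), x_31 = true.
From the singleton clause (NOT x_41), x_41 = false.
From the singleton clause (x_42), x_42 = true.
Now (NOT x_42) is unsatisfied and unit — conflict.
Both values of x_21 lead to a conflict.
Both values of x_12 lead to a conflict.
Backtrack on x_11: now try x_11 = true.
From the singleton clause (NOT x_21), x_21 = false.
From the singleton clause (NOT x_31), x_31 = false.
From the singleton clause (NOT x_41), x_41 = false.
Try x_22 = true.
From the singleton clause (NOT x_12), x_12 = false.
From the singleton clause (NOT x_32), x_32 = false.
From the singleton clause (x_33), x_33 = true.
From the singleton clause (NOT x_42), x_42 = false.
From the singleton clause (x_43), x_43 = true.
Now (NOT x_43) is unsatisfied and unit — conflict.
Backtrack on x_22: now try x_22 = false.
From the singleton clause (x_23), x_23 = true.
From the singleton clause (NOT x_13), x_13 = false.
From the singleton clause (NOT x_33), x_33 = false.
From the singleton clause (x_32), x_32 = true.
From the singleton clause (NOT x_12), x_12 = false.
From the singleton clause (NOT x_42), x_42 = false.
From the singleton clause (x_43), x_43 = true.
Now (NOT x_43) is unsatisfied and unit — conflict.
Both values of x_22 lead to a conflict.
Both values of x_11 lead to a conflict.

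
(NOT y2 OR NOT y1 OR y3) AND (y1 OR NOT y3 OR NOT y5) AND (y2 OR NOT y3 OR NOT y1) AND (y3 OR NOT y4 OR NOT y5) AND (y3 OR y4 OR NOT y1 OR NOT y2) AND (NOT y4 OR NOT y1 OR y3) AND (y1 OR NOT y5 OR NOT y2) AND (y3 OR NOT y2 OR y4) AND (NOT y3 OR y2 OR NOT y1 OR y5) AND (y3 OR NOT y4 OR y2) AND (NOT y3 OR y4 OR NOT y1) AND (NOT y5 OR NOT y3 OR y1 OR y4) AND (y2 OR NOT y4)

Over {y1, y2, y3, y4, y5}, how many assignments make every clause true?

10

There are 2^5 = 32 truth assignments over (y1, y2, y3, y4, y5).
Split on y4. With y4 = true, the clauses containing y4 are satisfied and NOT y4 drops from the rest; 4 of the 2^4 = 16 assignments to the other variables satisfy what remains.
With y4 = false, by the same count on the reduced clause set, 6 assignments work.
(One model: y1=F, y2=F, y3=F, y4=F, y5=F.)
Total: 4 + 6 = 10.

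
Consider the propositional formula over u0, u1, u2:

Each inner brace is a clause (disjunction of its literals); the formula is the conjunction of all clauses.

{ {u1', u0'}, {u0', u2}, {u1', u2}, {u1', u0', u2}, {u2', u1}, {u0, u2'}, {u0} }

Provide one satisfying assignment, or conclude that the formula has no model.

From the singleton clause (u0), u0 = 1.
From the singleton clause (u1'), u1 = 0.
From the singleton clause (u2), u2 = 1.
That conflicts with the unit clause (u2').

UNSATISFIABLE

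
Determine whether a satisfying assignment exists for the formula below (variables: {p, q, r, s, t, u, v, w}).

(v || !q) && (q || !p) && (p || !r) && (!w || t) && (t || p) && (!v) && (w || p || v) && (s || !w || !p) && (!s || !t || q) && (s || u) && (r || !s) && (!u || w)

From the singleton clause (!v), v = false.
From the singleton clause (!q), q = false.
From the singleton clause (!p), p = false.
From the singleton clause (!r), r = false.
From the singleton clause (t), t = true.
From the singleton clause (w), w = true.
From the singleton clause (!s), s = false.
From the singleton clause (u), u = true.
All clauses are satisfied.
A satisfying assignment: p=false, q=false, r=false, s=false, t=true, u=true, v=false, w=true.

Yes, satisfiable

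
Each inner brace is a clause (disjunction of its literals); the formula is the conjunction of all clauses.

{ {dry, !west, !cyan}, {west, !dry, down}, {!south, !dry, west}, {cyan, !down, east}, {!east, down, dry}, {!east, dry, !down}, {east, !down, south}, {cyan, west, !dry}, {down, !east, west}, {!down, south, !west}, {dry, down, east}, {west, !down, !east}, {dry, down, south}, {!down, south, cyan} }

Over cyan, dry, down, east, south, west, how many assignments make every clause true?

12

There are 2^6 = 64 truth assignments over (cyan, dry, down, east, south, west).
Split on dry. With dry = true, the clauses containing dry are satisfied and !dry drops from the rest; 11 of the 2^5 = 32 assignments to the other variables satisfy what remains.
With dry = false, by the same count on the reduced clause set, 1 assignment works.
(One model: cyan=F, dry=T, down=F, east=F, south=F, west=T.)
Total: 11 + 1 = 12.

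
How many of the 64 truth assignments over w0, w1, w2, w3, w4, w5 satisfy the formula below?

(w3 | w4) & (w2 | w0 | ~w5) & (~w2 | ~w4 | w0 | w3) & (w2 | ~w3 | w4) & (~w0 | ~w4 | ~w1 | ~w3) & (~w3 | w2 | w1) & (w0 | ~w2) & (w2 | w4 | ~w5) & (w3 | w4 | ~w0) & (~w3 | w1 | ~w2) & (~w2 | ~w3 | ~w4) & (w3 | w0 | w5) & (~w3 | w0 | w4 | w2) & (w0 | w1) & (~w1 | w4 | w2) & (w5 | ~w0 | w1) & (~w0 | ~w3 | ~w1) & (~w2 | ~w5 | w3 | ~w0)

There are 2^6 = 64 truth assignments over (w0, w1, w2, w3, w4, w5).
Split on w3. With w3 = 1, the clauses containing w3 are satisfied and ~w3 drops from the rest; 1 of the 2^5 = 32 assignments to the other variables satisfy what remains.
With w3 = 0, by the same count on the reduced clause set, 4 assignments work.
Total: 1 + 4 = 5.

5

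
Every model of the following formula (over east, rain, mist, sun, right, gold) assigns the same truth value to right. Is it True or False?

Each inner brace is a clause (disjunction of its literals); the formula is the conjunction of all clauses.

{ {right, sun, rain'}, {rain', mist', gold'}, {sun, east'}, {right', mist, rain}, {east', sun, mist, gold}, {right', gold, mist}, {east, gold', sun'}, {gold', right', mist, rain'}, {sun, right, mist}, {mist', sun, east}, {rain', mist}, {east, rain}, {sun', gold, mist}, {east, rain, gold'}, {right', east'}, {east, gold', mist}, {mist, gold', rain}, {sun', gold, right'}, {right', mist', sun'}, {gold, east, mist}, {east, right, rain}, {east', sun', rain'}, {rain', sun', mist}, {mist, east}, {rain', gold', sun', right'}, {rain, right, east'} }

Suppose right = 1.
Unit clause (east') forces east = 0.
Unit clause (rain) forces rain = 1.
Unit clause (mist) forces mist = 1.
Unit clause (gold') forces gold = 0.
Unit clause (sun) forces sun = 1.
That conflicts with the unit clause (sun').
So every satisfying assignment has right = False.

False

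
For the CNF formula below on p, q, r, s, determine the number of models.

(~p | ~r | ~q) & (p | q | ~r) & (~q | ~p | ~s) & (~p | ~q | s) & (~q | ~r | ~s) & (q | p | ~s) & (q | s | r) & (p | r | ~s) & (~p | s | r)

5

There are 2^4 = 16 truth assignments over (p, q, r, s).
Check each against the 9 clauses (columns in the order p, q, r, s):
  F F F F  ✗ fails (q | s | r)
  F F F T  ✗ fails (q | p | ~s)
  F F T F  ✗ fails (p | q | ~r)
  F F T T  ✗ fails (p | q | ~r)
  F T F F  ✓ satisfies all
  F T F T  ✗ fails (p | r | ~s)
  F T T F  ✓ satisfies all
  F T T T  ✗ fails (~q | ~r | ~s)
  T F F F  ✗ fails (q | s | r)
  T F F T  ✓ satisfies all
  T F T F  ✓ satisfies all
  T F T T  ✓ satisfies all
  T T F F  ✗ fails (~p | ~q | s)
  T T F T  ✗ fails (~q | ~p | ~s)
  T T T F  ✗ fails (~p | ~r | ~q)
  T T T T  ✗ fails (~p | ~r | ~q)
5 of the 16 rows are models.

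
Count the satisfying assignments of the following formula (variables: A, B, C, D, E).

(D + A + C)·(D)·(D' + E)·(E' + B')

There are 2^5 = 32 truth assignments over (A, B, C, D, E).
Split on A. With A = 1, the clauses containing A are satisfied and A' drops from the rest; 2 of the 2^4 = 16 assignments to the other variables satisfy what remains.
With A = 0, by the same count on the reduced clause set, 2 assignments work.
Total: 2 + 2 = 4.

4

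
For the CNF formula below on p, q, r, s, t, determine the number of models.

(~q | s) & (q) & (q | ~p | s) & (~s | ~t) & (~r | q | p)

There are 2^5 = 32 truth assignments over (p, q, r, s, t).
Split on r. With r = 1, the clauses containing r are satisfied and ~r drops from the rest; 2 of the 2^4 = 16 assignments to the other variables satisfy what remains.
With r = 0, by the same count on the reduced clause set, 2 assignments work.
(One model: p=F, q=T, r=F, s=T, t=F.)
Total: 2 + 2 = 4.

4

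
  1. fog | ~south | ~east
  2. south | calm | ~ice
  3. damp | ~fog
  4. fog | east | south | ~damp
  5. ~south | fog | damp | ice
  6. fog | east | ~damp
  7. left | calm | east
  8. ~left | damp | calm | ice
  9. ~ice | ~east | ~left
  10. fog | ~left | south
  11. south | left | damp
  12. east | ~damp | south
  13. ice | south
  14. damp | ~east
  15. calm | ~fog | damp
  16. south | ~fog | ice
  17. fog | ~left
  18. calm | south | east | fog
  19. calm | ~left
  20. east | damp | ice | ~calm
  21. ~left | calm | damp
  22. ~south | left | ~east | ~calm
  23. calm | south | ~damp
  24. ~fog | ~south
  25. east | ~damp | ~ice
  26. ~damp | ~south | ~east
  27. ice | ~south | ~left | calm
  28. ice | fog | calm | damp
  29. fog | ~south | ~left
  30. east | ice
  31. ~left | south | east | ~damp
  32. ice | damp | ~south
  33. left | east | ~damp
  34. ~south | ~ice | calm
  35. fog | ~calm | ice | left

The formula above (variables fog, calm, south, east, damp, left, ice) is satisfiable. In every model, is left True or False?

False

Suppose left = 1.
Unit clause (fog) forces fog = 1.
Unit clause (damp) forces damp = 1.
Unit clause (calm) forces calm = 1.
Unit clause (~south) forces south = 0.
Unit clause (east) forces east = 1.
Unit clause (~ice) forces ice = 0.
But (ice) is also a unit clause — contradiction.
So every satisfying assignment has left = False.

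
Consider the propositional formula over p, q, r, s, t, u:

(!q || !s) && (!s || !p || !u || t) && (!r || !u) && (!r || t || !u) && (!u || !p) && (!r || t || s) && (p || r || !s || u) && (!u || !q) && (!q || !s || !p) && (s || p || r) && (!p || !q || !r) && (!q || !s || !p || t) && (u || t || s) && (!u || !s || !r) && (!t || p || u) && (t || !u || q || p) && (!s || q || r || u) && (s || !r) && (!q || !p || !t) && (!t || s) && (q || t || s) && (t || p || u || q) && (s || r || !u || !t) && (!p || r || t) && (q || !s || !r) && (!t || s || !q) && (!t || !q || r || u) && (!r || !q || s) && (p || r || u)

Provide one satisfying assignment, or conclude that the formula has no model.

Suppose q = false.
Suppose r = false.
Suppose u = true.
Unit clause (!p) forces p = false.
Unit clause (s) forces s = true.
Unit clause (t) forces t = true.
Every clause now holds.

p: false; q: false; r: false; s: true; t: true; u: true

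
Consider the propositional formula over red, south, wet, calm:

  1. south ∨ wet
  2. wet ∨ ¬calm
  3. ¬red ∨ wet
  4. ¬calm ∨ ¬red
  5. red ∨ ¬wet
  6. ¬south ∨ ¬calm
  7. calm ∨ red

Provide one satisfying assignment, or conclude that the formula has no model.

Suppose south = True.
(¬calm) alone gives calm = False.
(red) alone gives red = True.
(wet) alone gives wet = True.
This assignment satisfies each clause.

red: True, south: True, wet: True, calm: False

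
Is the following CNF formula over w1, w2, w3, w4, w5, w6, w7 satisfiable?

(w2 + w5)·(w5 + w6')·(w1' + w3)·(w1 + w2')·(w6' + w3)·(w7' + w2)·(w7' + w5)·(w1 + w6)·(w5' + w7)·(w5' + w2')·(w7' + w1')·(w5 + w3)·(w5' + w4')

Suppose w2 = 1.
The clause (w1) is unit, so w1 = 1.
The clause (w3) is unit, so w3 = 1.
The clause (w5') is unit, so w5 = 0.
The clause (w6') is unit, so w6 = 0.
The clause (w7') is unit, so w7 = 0.
All clauses hold; w4 can take either value.
A satisfying assignment: w1=1, w2=1, w3=1, w4=0, w5=0, w6=0, w7=0.

Yes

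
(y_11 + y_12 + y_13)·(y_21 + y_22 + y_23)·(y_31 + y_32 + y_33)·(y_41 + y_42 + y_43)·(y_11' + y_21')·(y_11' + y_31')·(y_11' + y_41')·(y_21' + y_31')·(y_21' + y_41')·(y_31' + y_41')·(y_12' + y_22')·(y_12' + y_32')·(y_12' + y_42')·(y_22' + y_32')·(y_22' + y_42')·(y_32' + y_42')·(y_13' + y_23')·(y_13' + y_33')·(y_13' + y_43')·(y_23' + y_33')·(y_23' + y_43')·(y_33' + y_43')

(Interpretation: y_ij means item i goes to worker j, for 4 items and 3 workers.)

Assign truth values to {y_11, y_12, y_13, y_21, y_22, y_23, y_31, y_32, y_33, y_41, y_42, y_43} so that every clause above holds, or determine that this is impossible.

UNSATISFIABLE

Suppose y_11 = 0.
Suppose y_12 = 1.
The clause (y_22') is unit, so y_22 = 0.
The clause (y_32') is unit, so y_32 = 0.
The clause (y_42') is unit, so y_42 = 0.
Suppose y_21 = 1.
The clause (y_31') is unit, so y_31 = 0.
The clause (y_33) is unit, so y_33 = 1.
The clause (y_41') is unit, so y_41 = 0.
The clause (y_43) is unit, so y_43 = 1.
But (y_43') is also a unit clause — contradiction.
That branch fails; take y_21 = 0 instead.
The clause (y_23) is unit, so y_23 = 1.
The clause (y_13') is unit, so y_13 = 0.
The clause (y_33') is unit, so y_33 = 0.
The clause (y_31) is unit, so y_31 = 1.
The clause (y_41') is unit, so y_41 = 0.
The clause (y_43) is unit, so y_43 = 1.
But (y_43') is also a unit clause — contradiction.
Neither y_21 = 1 nor y_21 = 0 works.
That branch fails; take y_12 = 0 instead.
The clause (y_13) is unit, so y_13 = 1.
The clause (y_23') is unit, so y_23 = 0.
The clause (y_33') is unit, so y_33 = 0.
The clause (y_43') is unit, so y_43 = 0.
Suppose y_21 = 1.
The clause (y_31') is unit, so y_31 = 0.
The clause (y_32) is unit, so y_32 = 1.
The clause (y_41') is unit, so y_41 = 0.
The clause (y_42) is unit, so y_42 = 1.
But (y_42') is also a unit clause — contradiction.
That branch fails; take y_21 = 0 instead.
The clause (y_22) is unit, so y_22 = 1.
The clause (y_32') is unit, so y_32 = 0.
The clause (y_31) is unit, so y_31 = 1.
The clause (y_41') is unit, so y_41 = 0.
The clause (y_42) is unit, so y_42 = 1.
But (y_42') is also a unit clause — contradiction.
Neither y_21 = 1 nor y_21 = 0 works.
Neither y_12 = 1 nor y_12 = 0 works.
That branch fails; take y_11 = 1 instead.
The clause (y_21') is unit, so y_21 = 0.
The clause (y_31') is unit, so y_31 = 0.
The clause (y_41') is unit, so y_41 = 0.
Suppose y_22 = 1.
The clause (y_12') is unit, so y_12 = 0.
The clause (y_32') is unit, so y_32 = 0.
The clause (y_33) is unit, so y_33 = 1.
The clause (y_42') is unit, so y_42 = 0.
The clause (y_43) is unit, so y_43 = 1.
But (y_43') is also a unit clause — contradiction.
That branch fails; take y_22 = 0 instead.
The clause (y_23) is unit, so y_23 = 1.
The clause (y_13') is unit, so y_13 = 0.
The clause (y_33') is unit, so y_33 = 0.
The clause (y_32) is unit, so y_32 = 1.
The clause (y_12') is unit, so y_12 = 0.
The clause (y_42') is unit, so y_42 = 0.
The clause (y_43) is unit, so y_43 = 1.
But (y_43') is also a unit clause — contradiction.
Neither y_22 = 1 nor y_22 = 0 works.
Neither y_11 = 1 nor y_11 = 0 works.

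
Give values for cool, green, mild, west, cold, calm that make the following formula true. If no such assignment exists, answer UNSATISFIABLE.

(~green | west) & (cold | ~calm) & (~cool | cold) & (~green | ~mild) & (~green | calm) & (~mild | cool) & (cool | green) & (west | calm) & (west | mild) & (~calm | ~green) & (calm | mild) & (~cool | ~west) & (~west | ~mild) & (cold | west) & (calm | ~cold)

cool ↦ 1; green ↦ 0; mild ↦ 1; west ↦ 0; cold ↦ 1; calm ↦ 1

Try green = 0.
(cool) alone gives cool = 1.
(cold) alone gives cold = 1.
(~west) alone gives west = 0.
(calm) alone gives calm = 1.
(mild) alone gives mild = 1.
All clauses are satisfied.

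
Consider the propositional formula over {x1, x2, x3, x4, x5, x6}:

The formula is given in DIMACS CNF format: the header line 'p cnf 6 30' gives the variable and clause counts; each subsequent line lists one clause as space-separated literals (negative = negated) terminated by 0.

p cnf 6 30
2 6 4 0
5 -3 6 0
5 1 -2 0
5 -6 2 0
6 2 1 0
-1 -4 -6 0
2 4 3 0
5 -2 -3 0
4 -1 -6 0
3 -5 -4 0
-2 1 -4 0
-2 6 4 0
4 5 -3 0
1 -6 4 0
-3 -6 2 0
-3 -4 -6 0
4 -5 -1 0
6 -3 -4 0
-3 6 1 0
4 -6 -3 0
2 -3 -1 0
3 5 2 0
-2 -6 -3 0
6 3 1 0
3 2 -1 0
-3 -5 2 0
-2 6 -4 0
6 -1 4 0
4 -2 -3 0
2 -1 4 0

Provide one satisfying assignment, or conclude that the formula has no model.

UNSATISFIABLE

Case x2 = True:
Case x5 = True:
Case x3 = True:
From the singleton clause (¬x6), x6 = False.
From the singleton clause (x4), x4 = True.
That conflicts with the unit clause (¬x4).
That branch fails; take x3 = False instead.
From the singleton clause (¬x4), x4 = False.
From the singleton clause (x6), x6 = True.
From the singleton clause (¬x1), x1 = False.
That conflicts with the unit clause (x1).
Both values of x3 lead to a conflict.
That branch fails; take x5 = False instead.
From the singleton clause (x1), x1 = True.
From the singleton clause (¬x3), x3 = False.
Case x4 = False:
From the singleton clause (¬x6), x6 = False.
That conflicts with the unit clause (x6).
That branch fails; take x4 = True instead.
From the singleton clause (¬x6), x6 = False.
That conflicts with the unit clause (x6).
Both values of x4 lead to a conflict.
Both values of x5 lead to a conflict.
That branch fails; take x2 = False instead.
Case x6 = True:
From the singleton clause (x5), x5 = True.
From the singleton clause (¬x3), x3 = False.
From the singleton clause (x4), x4 = True.
That conflicts with the unit clause (¬x4).
That branch fails; take x6 = False instead.
From the singleton clause (x4), x4 = True.
From the singleton clause (x1), x1 = True.
From the singleton clause (¬x3), x3 = False.
That conflicts with the unit clause (x3).
Both values of x6 lead to a conflict.
Both values of x2 lead to a conflict.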